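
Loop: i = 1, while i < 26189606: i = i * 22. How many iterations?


i multiplies by 22 each step:
i = 1 -> 22 -> 484 -> 10648 -> 234256 -> 5153632 -> 113379904 (stop)
Iterations = ceil(log_22(26189606)) = 6


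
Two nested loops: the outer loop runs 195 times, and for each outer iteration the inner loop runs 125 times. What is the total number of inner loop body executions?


Outer loop: 195 iterations
Inner loop: 125 iterations per outer iteration
Total = 195 * 125 = 24375


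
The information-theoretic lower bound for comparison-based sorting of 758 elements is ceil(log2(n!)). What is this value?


A binary decision tree of height h has at most 2^h leaves and needs at least n! of them, so h >= ceil(log2(n!)).
758! is far too large to multiply out, so use Stirling's series:
  ln(n!) ~ n ln n - n + (1/2) ln(2 pi n) + 1/(12n)  (error below 1/(360 n^3), negligible here)
  ln(758) = 6.6306834
  n ln n = 758 * 6.6306834 = 5026.0580
  (1/2) ln(2 pi * 758) = (1/2) ln(4762.6545) = 4.2343
  1/(12*758) = 0.0001
  ln(758!) ~ 5026.0580 - 758 + 4.2343 + 0.0001 = 4272.2924
Convert to base 2: log2(758!) = 4272.2924 / ln 2 = 4272.2924 / 0.69314718 = 6163.6151
ceil(6163.6151) = 6164


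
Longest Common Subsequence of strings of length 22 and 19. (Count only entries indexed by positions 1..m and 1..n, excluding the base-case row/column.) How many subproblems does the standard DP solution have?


DP table indexed by positions in both strings.
First string: 22 positions
Second string: 19 positions
Total = 22 * 19 = 418


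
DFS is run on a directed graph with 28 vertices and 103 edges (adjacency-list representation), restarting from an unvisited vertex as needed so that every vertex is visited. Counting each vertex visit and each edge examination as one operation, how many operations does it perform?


A full DFS traversal processes each vertex exactly once (push/pop on stack).
Each directed edge is examined once.
V = 28, E = 103
V + E = 131


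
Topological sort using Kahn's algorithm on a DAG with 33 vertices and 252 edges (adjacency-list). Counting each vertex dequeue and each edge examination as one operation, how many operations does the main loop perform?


Kahn's algorithm:
  1. Compute in-degrees: O(V + E)
  2. Process queue: each vertex dequeued once (O(V))
     each edge examined once (O(E))
Total = V + E = 33 + 252 = 285


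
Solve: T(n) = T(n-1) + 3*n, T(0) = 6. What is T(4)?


Expanding the recurrence:
T(4) = T(3) + 3*4
       = T(2) + 3*3 + 3*4
       ...
       = T(0) + 3*(1 + 2 + ... + 4)
       = 6 + 3 * 4*5/2
       = 6 + 3 * 10
       = 6 + 30 = 36


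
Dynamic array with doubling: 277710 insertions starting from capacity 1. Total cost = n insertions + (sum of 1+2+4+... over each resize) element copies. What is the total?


n = 277710
Insertion costs: 277710
Resizes copy 1, 2, 4, ... up to the largest power of 2 that is <= n-1 = 277709, i.e. 262144.
Copy costs = 1 + 2 + 4 + 8 + 16 + 32 + 64 + 128 + 256 + 512 + 1024 + 2048 + 4096 + 8192 + 16384 + 32768 + 65536 + 131072 + 262144 = 524287
Total = 277710 + 524287 = 801997


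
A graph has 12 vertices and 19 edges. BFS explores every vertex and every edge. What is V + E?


A full BFS traversal dequeues each vertex once and examines each edge once.
Vertex visits: 12
Edge visits: 19
V + E = 12 + 19 = 31


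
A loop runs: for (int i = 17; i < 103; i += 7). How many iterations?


Loop starts at i = 17, increments by 7, stops when i >= 103.
Number of iterations = ceil((103 - 17) / 7)
= ceil(86 / 7)
= 13


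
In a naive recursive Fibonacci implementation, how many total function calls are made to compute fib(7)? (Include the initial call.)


Let C(m) = total calls to evaluate fib(m). Then C(0)=C(1)=1, and
C(m) = 1 + C(m-1) + C(m-2) for m >= 2.
Build the table (each entry = 1 + previous two):
  C(0) = 1
  C(1) = 1
  C(2) = 1 + 1 + 1 = 3
  C(3) = 1 + 3 + 1 = 5
  C(4) = 1 + 5 + 3 = 9
  C(5) = 1 + 9 + 5 = 15
  C(6) = 1 + 15 + 9 = 25
  C(7) = 1 + 25 + 15 = 41
Total calls for fib(7) = 41


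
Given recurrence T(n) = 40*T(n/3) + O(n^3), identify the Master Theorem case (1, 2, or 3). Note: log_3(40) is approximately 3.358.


Master Theorem parameters: a=40, b=3, c=3
log_b(a) = 3.358
Compare b^c with a: 3^3 = 27 < 40, so c < log_b(a).
Comparing c=3 vs log_b(a)=3.358:
3 < 3.358 => Case 1
Result: T(n) = O(n^(log_3 40)) ~ O(n^3.358)
Master Theorem case = 1


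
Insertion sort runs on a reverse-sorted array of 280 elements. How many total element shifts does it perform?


Sum of shifts = 1 + 2 + 3 + ... + 279
= 280 * 279 / 2
= 78120 / 2
= 39060


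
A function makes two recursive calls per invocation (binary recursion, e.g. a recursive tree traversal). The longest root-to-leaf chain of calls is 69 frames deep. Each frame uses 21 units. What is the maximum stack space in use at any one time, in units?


Binary recursion: the two calls run one after the other, so only one root-to-leaf chain of frames is on the stack at a time.
Maximum depth (longest chain) = 69 frames
Each frame = 21 units
Max stack space = 69 * 21 = 1449


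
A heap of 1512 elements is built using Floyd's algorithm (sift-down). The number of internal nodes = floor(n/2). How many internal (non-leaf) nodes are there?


Leaf nodes occupy roughly half the array.
Sift-down is called for each internal node, starting from the last one.
Internal nodes = floor(n/2) = floor(1512/2) = 756


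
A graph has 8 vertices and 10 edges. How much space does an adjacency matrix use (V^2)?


Adjacency matrix: V x V grid of entries
Space = V^2 = 8^2 = 8 * 8 = 64


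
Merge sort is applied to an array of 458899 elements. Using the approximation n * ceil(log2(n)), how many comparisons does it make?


Merge sort divides the array into halves recursively.
Number of levels = ceil(log2(458899)) = 19
At each level, approximately n = 458899 comparisons are needed for merging.
Total comparisons ~ n * ceil(log2(n)) = 458899 * 19 = 8719081


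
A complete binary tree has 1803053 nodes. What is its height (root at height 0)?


In a complete binary tree, level k holds nodes 2^k .. 2^(k+1)-1 (1-indexed).
Height = floor(log2(n)) = floor(log2(1803053)) = 20
Check: 2^20 = 1048576 <= 1803053 < 2097152 = 2^21


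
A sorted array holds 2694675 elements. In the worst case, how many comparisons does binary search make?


Halving sequence: 2694675 -> 1347337 -> 673668 -> 336834 -> 168417 -> 84208 -> 42104 -> 21052 -> 10526 -> 5263 -> 2631 -> 1315 -> 657 -> 328 -> 164 -> 82 -> 41 -> 20 -> 10 -> 5 -> 2 -> 1
Number of halvings = 21
Max comparisons = 21 + 1 = 22


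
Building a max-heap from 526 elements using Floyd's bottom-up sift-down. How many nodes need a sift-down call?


In a heap of 526 elements (0-indexed array):
  Last element index: 525
  Parent of last element: floor((525 - 1) / 2) = 262
  Internal nodes: indices 0 to 262
  Count = floor(526/2) = 263


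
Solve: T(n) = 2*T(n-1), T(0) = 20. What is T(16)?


Unrolling:
T(16) = 2*T(15) = 2^2*T(14) = ... = 2^16*T(0)
= 2^16 * 20
= 65536 * 20 = 1310720


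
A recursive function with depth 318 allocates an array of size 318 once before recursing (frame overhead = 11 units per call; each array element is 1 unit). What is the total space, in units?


Array allocation: 318 units (allocated once)
Stack frames: 318 deep * 11 per frame = 3498 units
Total = 318 + 3498 = 3816


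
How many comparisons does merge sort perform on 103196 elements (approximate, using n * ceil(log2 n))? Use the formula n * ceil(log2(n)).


Recursion depth: ceil(log2(103196)) = 17
Each recursion level merges n = 103196 elements
Total = 103196 * 17 = 1754332


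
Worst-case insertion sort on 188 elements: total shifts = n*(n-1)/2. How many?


Sum of shifts = 1 + 2 + 3 + ... + 187
= 188 * 187 / 2
= 35156 / 2
= 17578


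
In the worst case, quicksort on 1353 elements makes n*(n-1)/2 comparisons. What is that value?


Sum of comparisons per partition:
1352 + 1351 + ... + 1 + 0
= 1353 * (1353 - 1) / 2
= 1353 * 1352 / 2
= 914628


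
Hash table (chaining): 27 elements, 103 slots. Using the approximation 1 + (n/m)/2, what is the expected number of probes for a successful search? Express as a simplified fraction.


Computing expected probes:
alpha = 27/103
= 1 + alpha/2
= 1 + 27/(2*103)
= (2*103 + 27) / (2*103)
= 233/206


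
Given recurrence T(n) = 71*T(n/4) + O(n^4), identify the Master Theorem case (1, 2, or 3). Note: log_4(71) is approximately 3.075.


Master Theorem parameters: a=71, b=4, c=4
log_b(a) = 3.075
Compare b^c with a: 4^4 = 256 > 71, so c > log_b(a).
Comparing c=4 vs log_b(a)=3.075:
4 > 3.075 => Case 3
Result: T(n) = O(n^4)
Master Theorem case = 3


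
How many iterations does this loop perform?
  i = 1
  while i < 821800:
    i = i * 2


The loop variable doubles each iteration:
i = 1 -> 2 -> 4 -> 8 -> 16 -> 32 -> 64 -> 128 -> 256 -> 512 -> 1024 -> 2048 -> 4096 -> 8192 -> 16384 -> 32768 -> 65536 -> 131072 -> 262144 -> 524288 -> 1048576 (stop, 1048576 >= 821800)
Number of doublings = ceil(log2(821800)) = 20


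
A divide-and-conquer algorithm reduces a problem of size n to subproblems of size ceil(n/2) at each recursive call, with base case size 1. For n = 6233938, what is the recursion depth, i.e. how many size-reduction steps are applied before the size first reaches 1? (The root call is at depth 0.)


Each step divides the size by 2 (rounding up); after k steps the size is ceil(n/2^k), which equals 1 exactly when 2^k >= n.
So the depth is the smallest k with 2^k >= 6233938, i.e. ceil(log_2(6233938)).
2^22 = 4194304 < 6233938 <= 8388608 = 2^23
Recursion depth = 23


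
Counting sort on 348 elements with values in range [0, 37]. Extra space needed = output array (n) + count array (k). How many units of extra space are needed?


Output array size: 348 (to store sorted result)
Count array size: 38 (one slot per possible value, range 0 to 37)
Total extra space = 348 + 38 = 386


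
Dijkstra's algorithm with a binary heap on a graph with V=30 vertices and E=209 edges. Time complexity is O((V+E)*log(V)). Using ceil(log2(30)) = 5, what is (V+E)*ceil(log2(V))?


Dijkstra with a binary heap: each vertex is extracted once, each edge may relax once.
Each heap operation costs O(log V).
V + E = 30 + 209 = 239
ceil(log2(30)) = 5 (since 2^4 = 16 < 30 <= 32 = 2^5)
Total heap work = (V+E) * ceil(log2(V)) = 239 * 5 = 1195


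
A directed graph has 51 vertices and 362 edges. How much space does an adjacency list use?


Adjacency list: one list head per vertex + one entry per edge
Vertex heads: 51
Edge entries: 362
Total = 51 + 362 = 413


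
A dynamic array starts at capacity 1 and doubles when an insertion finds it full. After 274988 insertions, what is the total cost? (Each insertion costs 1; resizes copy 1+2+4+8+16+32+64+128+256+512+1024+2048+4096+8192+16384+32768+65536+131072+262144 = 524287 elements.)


Insertion cost: 274988 (one per element)
Resizes occur just before inserting elements 2, 3, 5, 9, ...
Elements copied at each resize: 1 + 2 + 4 + 8 + 16 + 32 + 64 + 128 + 256 + 512 + 1024 + 2048 + 4096 + 8192 + 16384 + 32768 + 65536 + 131072 + 262144
Sum of copies = 524287 (geometric series: 2^k - 1)
Total = 274988 + 524287 = 799275


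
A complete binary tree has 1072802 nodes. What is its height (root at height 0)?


In a complete binary tree, level k holds nodes 2^k .. 2^(k+1)-1 (1-indexed).
Height = floor(log2(n)) = floor(log2(1072802)) = 20
Check: 2^20 = 1048576 <= 1072802 < 2097152 = 2^21


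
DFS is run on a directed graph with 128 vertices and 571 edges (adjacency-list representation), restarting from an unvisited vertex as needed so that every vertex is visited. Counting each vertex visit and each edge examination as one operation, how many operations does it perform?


A full DFS traversal processes each vertex exactly once (push/pop on stack).
Each directed edge is examined once.
V = 128, E = 571
V + E = 699


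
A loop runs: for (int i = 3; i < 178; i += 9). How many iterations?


Loop starts at i = 3, increments by 9, stops when i >= 178.
Number of iterations = ceil((178 - 3) / 9)
= ceil(175 / 9)
= 20


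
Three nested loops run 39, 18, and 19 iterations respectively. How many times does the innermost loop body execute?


Loop 1 (outermost): 39 iterations
Loop 2 (middle): 18 iterations per outer
Loop 3 (innermost): 19 iterations per middle
Total = 39 * 18 * 19 = 13338


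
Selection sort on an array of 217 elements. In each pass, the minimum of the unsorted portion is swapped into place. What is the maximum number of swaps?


Selection sort performs one swap per pass:
  Pass 1: find min in positions 0 to 216, swap with position 0
  Pass 2: find min in positions 1 to 216, swap with position 1
  Pass 3: find min in positions 2 to 216, swap with position 2
  Pass 4: find min in positions 3 to 216, swap with position 3
  Pass 5: find min in positions 4 to 216, swap with position 4
  ... (211 more passes)
Total passes (and swaps) = n - 1 = 217 - 1 = 216


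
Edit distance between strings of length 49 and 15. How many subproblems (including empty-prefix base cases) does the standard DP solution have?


The table includes base cases (empty prefixes).
Rows: (m+1) = 50
Columns: (n+1) = 16
Total = 50 * 16 = 800


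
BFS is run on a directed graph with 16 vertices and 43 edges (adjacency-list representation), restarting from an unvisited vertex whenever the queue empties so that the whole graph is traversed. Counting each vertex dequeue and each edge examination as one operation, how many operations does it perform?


A full BFS traversal dequeues each vertex exactly once and examines each directed edge exactly once.
V = 16 (vertex processing cost)
E = 43 (edge examination cost)
Total operations proportional to V + E = 16 + 43 = 59


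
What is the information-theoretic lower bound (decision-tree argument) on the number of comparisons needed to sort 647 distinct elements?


A binary decision tree of height h has at most 2^h leaves and needs at least n! of them, so h >= ceil(log2(n!)).
647! is far too large to multiply out, so use Stirling's series:
  ln(n!) ~ n ln n - n + (1/2) ln(2 pi n) + 1/(12n)  (error below 1/(360 n^3), negligible here)
  ln(647) = 6.4723463
  n ln n = 647 * 6.4723463 = 4187.6081
  (1/2) ln(2 pi * 647) = (1/2) ln(4065.2209) = 4.1551
  1/(12*647) = 0.0001
  ln(647!) ~ 4187.6081 - 647 + 4.1551 + 0.0001 = 3544.7633
Convert to base 2: log2(647!) = 3544.7633 / ln 2 = 3544.7633 / 0.69314718 = 5114.0124
ceil(5114.0124) = 5115


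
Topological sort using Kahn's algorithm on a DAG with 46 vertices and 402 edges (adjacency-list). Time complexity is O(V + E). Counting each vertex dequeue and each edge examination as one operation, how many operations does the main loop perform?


Kahn's algorithm:
  1. Compute in-degrees: O(V + E)
  2. Process queue: each vertex dequeued once (O(V))
     each edge examined once (O(E))
Total = V + E = 46 + 402 = 448


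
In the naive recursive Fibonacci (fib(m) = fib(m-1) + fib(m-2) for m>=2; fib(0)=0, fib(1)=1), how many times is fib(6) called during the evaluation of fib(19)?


Let N(m) = number of times fib(m) is called while evaluating fib(19).
N(19) = 1 (the initial call).
N(18) = 1 (only fib(19) calls it).
For 1 <= m <= 17: fib(m) is called by fib(m+1) and fib(m+2), so
  N(m) = N(m+1) + N(m+2).
fib(0) is called only by fib(2), so N(0) = N(2).
Walk down from m=19:
  N(19)=1, N(18)=1, N(17)=2, N(16)=3, N(15)=5, N(14)=8, N(13)=13, N(12)=21, N(11)=34, N(10)=55, N(9)=89, N(8)=144, N(7)=233, N(6)=377
N(6) = 377


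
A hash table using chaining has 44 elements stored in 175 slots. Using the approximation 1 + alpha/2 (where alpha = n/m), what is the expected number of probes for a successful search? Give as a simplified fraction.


Load factor alpha = n/m = 44/175
Expected probes = 1 + alpha/2 = 1 + 44/(2*175)
= 1 + 44/350
= 350/350 + 44/350
= 394/350
Simplify: 197/175


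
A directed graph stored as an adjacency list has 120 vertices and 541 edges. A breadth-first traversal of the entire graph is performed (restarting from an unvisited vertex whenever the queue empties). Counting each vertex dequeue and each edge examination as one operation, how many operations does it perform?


A full BFS traversal dequeues each vertex once and examines each edge once.
Vertex visits: 120
Edge visits: 541
V + E = 120 + 541 = 661


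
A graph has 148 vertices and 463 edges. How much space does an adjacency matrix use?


Adjacency matrix: V x V grid of entries
Space = V^2 = 148^2 = 148 * 148 = 21904


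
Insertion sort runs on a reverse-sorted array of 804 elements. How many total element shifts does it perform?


Sum of shifts = 1 + 2 + 3 + ... + 803
= 804 * 803 / 2
= 645612 / 2
= 322806


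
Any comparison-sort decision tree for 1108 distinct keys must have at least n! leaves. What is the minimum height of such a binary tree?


A binary decision tree of height h has at most 2^h leaves and needs at least n! of them, so h >= ceil(log2(n!)).
1108! is far too large to multiply out, so use Stirling's series:
  ln(n!) ~ n ln n - n + (1/2) ln(2 pi n) + 1/(12n)  (error below 1/(360 n^3), negligible here)
  ln(1108) = 7.0103119
  n ln n = 1108 * 7.0103119 = 7767.4256
  (1/2) ln(2 pi * 1108) = (1/2) ln(6961.7693) = 4.4241
  1/(12*1108) = 0.0001
  ln(1108!) ~ 7767.4256 - 1108 + 4.4241 + 0.0001 = 6663.8498
Convert to base 2: log2(1108!) = 6663.8498 / ln 2 = 6663.8498 / 0.69314718 = 9613.9031
ceil(9613.9031) = 9614


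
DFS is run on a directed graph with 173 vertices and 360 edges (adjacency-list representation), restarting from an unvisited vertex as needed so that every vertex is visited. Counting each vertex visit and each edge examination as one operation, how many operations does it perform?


A full DFS traversal processes each vertex exactly once (push/pop on stack).
Each directed edge is examined once.
V = 173, E = 360
V + E = 533


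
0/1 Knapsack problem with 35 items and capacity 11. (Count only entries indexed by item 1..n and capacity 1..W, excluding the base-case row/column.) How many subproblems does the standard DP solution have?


The DP table is indexed by (item, capacity).
Rows: 35 items
Columns: 11 capacity values (1 to W)
Total subproblems = 35 * 11 = 385


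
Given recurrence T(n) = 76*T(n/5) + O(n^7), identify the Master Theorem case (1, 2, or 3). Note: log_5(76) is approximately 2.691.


Master Theorem parameters: a=76, b=5, c=7
log_b(a) = 2.691
Compare b^c with a: 5^7 = 78125 > 76, so c > log_b(a).
Comparing c=7 vs log_b(a)=2.691:
7 > 2.691 => Case 3
Result: T(n) = O(n^7)
Master Theorem case = 3


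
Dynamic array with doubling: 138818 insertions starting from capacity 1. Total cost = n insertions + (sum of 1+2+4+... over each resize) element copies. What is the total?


n = 138818
Insertion costs: 138818
Resizes copy 1, 2, 4, ... up to the largest power of 2 that is <= n-1 = 138817, i.e. 131072.
Copy costs = 1 + 2 + 4 + 8 + 16 + 32 + 64 + 128 + 256 + 512 + 1024 + 2048 + 4096 + 8192 + 16384 + 32768 + 65536 + 131072 = 262143
Total = 138818 + 262143 = 400961


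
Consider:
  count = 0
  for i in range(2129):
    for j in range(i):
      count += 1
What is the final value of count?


For each i, the inner loop runs i times:
  i=0: inner runs 0 times
  i=1: inner runs 1 time
  i=2: inner runs 2 times
  i=3: inner runs 3 times
  i=4: inner runs 4 times
  i=5: inner runs 5 times
  i=6: inner runs 6 times
  i=7: inner runs 7 times
  ...
Total = 0 + 1 + 2 + ... + 2128 = 2129*(2129-1)/2 = 2265256


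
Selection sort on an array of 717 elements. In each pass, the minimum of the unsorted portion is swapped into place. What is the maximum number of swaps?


Selection sort performs one swap per pass:
  Pass 1: find min in positions 0 to 716, swap with position 0
  Pass 2: find min in positions 1 to 716, swap with position 1
  Pass 3: find min in positions 2 to 716, swap with position 2
  Pass 4: find min in positions 3 to 716, swap with position 3
  Pass 5: find min in positions 4 to 716, swap with position 4
  ... (711 more passes)
Total passes (and swaps) = n - 1 = 717 - 1 = 716


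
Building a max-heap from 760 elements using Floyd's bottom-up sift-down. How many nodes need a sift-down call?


In a heap of 760 elements (0-indexed array):
  Last element index: 759
  Parent of last element: floor((759 - 1) / 2) = 379
  Internal nodes: indices 0 to 379
  Count = floor(760/2) = 380


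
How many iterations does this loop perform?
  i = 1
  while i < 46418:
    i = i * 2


The loop variable doubles each iteration:
i = 1 -> 2 -> 4 -> 8 -> 16 -> 32 -> 64 -> 128 -> 256 -> 512 -> 1024 -> 2048 -> 4096 -> 8192 -> 16384 -> 32768 -> 65536 (stop, 65536 >= 46418)
Number of doublings = ceil(log2(46418)) = 16


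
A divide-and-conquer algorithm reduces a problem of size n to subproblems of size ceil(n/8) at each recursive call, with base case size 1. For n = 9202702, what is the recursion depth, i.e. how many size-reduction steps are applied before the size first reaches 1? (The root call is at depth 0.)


Each step divides the size by 8 (rounding up); after k steps the size is ceil(n/8^k), which equals 1 exactly when 8^k >= n.
So the depth is the smallest k with 8^k >= 9202702, i.e. ceil(log_8(9202702)).
8^7 = 2097152 < 9202702 <= 16777216 = 8^8
Recursion depth = 8


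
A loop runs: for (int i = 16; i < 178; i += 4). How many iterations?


Loop starts at i = 16, increments by 4, stops when i >= 178.
Number of iterations = ceil((178 - 16) / 4)
= ceil(162 / 4)
= 41


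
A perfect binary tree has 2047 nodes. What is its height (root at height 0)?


For a perfect binary tree of height h: n = 2^(h+1) - 1, so h = log2(n+1) - 1.
  n + 1 = 2048 = 2^11
  log2(2048) = 11
  height = 11 - 1 = 10


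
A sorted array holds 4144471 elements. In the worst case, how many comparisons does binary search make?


Halving sequence: 4144471 -> 2072235 -> 1036117 -> 518058 -> 259029 -> 129514 -> 64757 -> 32378 -> 16189 -> 8094 -> 4047 -> 2023 -> 1011 -> 505 -> 252 -> 126 -> 63 -> 31 -> 15 -> 7 -> 3 -> 1
Number of halvings = 21
Max comparisons = 21 + 1 = 22


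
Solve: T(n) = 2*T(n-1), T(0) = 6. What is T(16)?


Unrolling:
T(16) = 2*T(15) = 2^2*T(14) = ... = 2^16*T(0)
= 2^16 * 6
= 65536 * 6 = 393216


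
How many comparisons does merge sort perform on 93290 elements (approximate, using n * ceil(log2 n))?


Recursion depth: ceil(log2(93290)) = 17
Each recursion level merges n = 93290 elements
Total = 93290 * 17 = 1585930


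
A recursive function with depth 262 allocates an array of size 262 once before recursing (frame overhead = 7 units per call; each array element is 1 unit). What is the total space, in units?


Array allocation: 262 units (allocated once)
Stack frames: 262 deep * 7 per frame = 1834 units
Total = 262 + 1834 = 2096


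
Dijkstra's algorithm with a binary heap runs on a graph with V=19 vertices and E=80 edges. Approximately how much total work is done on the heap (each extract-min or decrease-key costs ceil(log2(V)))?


Dijkstra with a binary heap: each vertex is extracted once, each edge may relax once.
Each heap operation costs O(log V).
V + E = 19 + 80 = 99
ceil(log2(19)) = 5 (since 2^4 = 16 < 19 <= 32 = 2^5)
Total heap work = (V+E) * ceil(log2(V)) = 99 * 5 = 495


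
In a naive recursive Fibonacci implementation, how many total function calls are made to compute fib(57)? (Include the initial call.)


Let C(m) = total calls to evaluate fib(m). Then C(0)=C(1)=1, and
C(m) = 1 + C(m-1) + C(m-2) for m >= 2.
Build the table (each entry = 1 + previous two):
  C(0) = 1
  C(1) = 1
  C(2) = 1 + 1 + 1 = 3
  C(3) = 1 + 3 + 1 = 5
  C(4) = 1 + 5 + 3 = 9
  C(5) = 1 + 9 + 5 = 15
  C(6) = 1 + 15 + 9 = 25
  C(7) = 1 + 25 + 15 = 41
  C(8) = 1 + 41 + 25 = 67
  C(9) = 1 + 67 + 41 = 109
  C(10) = 1 + 109 + 67 = 177
  C(11) = 1 + 177 + 109 = 287
  C(12) = 1 + 287 + 177 = 465
  C(13) = 1 + 465 + 287 = 753
  C(14) = 1 + 753 + 465 = 1219
  C(15) = 1 + 1219 + 753 = 1973
  C(16) = 1 + 1973 + 1219 = 3193
  C(17) = 1 + 3193 + 1973 = 5167
  C(18) = 1 + 5167 + 3193 = 8361
  C(19) = 1 + 8361 + 5167 = 13529
  C(20) = 1 + 13529 + 8361 = 21891
  C(21) = 1 + 21891 + 13529 = 35421
  C(22) = 1 + 35421 + 21891 = 57313
  C(23) = 1 + 57313 + 35421 = 92735
  C(24) = 1 + 92735 + 57313 = 150049
  C(25) = 1 + 150049 + 92735 = 242785
  C(26) = 1 + 242785 + 150049 = 392835
  C(27) = 1 + 392835 + 242785 = 635621
  C(28) = 1 + 635621 + 392835 = 1028457
  C(29) = 1 + 1028457 + 635621 = 1664079
  C(30) = 1 + 1664079 + 1028457 = 2692537
  C(31) = 1 + 2692537 + 1664079 = 4356617
  C(32) = 1 + 4356617 + 2692537 = 7049155
  C(33) = 1 + 7049155 + 4356617 = 11405773
  C(34) = 1 + 11405773 + 7049155 = 18454929
  C(35) = 1 + 18454929 + 11405773 = 29860703
  C(36) = 1 + 29860703 + 18454929 = 48315633
  C(37) = 1 + 48315633 + 29860703 = 78176337
  C(38) = 1 + 78176337 + 48315633 = 126491971
  C(39) = 1 + 126491971 + 78176337 = 204668309
  C(40) = 1 + 204668309 + 126491971 = 331160281
  C(41) = 1 + 331160281 + 204668309 = 535828591
  C(42) = 1 + 535828591 + 331160281 = 866988873
  C(43) = 1 + 866988873 + 535828591 = 1402817465
  C(44) = 1 + 1402817465 + 866988873 = 2269806339
  C(45) = 1 + 2269806339 + 1402817465 = 3672623805
  C(46) = 1 + 3672623805 + 2269806339 = 5942430145
  C(47) = 1 + 5942430145 + 3672623805 = 9615053951
  C(48) = 1 + 9615053951 + 5942430145 = 15557484097
  C(49) = 1 + 15557484097 + 9615053951 = 25172538049
  C(50) = 1 + 25172538049 + 15557484097 = 40730022147
  C(51) = 1 + 40730022147 + 25172538049 = 65902560197
  C(52) = 1 + 65902560197 + 40730022147 = 106632582345
  C(53) = 1 + 106632582345 + 65902560197 = 172535142543
  C(54) = 1 + 172535142543 + 106632582345 = 279167724889
  C(55) = 1 + 279167724889 + 172535142543 = 451702867433
  C(56) = 1 + 451702867433 + 279167724889 = 730870592323
  C(57) = 1 + 730870592323 + 451702867433 = 1182573459757
Total calls for fib(57) = 1182573459757


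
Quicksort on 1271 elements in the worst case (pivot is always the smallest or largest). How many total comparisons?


In the worst case, each partition step picks the worst pivot:
  Partition 1: 1270 comparisons (n-1 elements to compare)
  Partition 2: 1269 comparisons
  Partition 3: 1268 comparisons
  Partition 4: 1267 comparisons
  Partition 5: 1266 comparisons
  ...
  Last partition: 0 comparisons
Total = (n-1) + (n-2) + ... + 1 + 0 = n*(n-1)/2
= 1271*1270/2 = 807085


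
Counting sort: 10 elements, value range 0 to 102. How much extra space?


n = 10 (output array)
k = 103 (count array for 103 distinct values)
Extra space = 10 + 103 = 113


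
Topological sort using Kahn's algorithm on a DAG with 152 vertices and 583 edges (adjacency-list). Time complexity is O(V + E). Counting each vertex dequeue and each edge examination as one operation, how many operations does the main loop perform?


Kahn's algorithm:
  1. Compute in-degrees: O(V + E)
  2. Process queue: each vertex dequeued once (O(V))
     each edge examined once (O(E))
Total = V + E = 152 + 583 = 735


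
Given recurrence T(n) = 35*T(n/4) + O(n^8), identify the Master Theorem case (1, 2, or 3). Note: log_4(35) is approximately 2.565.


Master Theorem parameters: a=35, b=4, c=8
log_b(a) = 2.565
Compare b^c with a: 4^8 = 65536 > 35, so c > log_b(a).
Comparing c=8 vs log_b(a)=2.565:
8 > 2.565 => Case 3
Result: T(n) = O(n^8)
Master Theorem case = 3


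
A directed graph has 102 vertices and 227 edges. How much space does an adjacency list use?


Adjacency list: one list head per vertex + one entry per edge
Vertex heads: 102
Edge entries: 227
Total = 102 + 227 = 329


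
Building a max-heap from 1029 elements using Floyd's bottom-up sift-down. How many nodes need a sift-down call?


In a heap of 1029 elements (0-indexed array):
  Last element index: 1028
  Parent of last element: floor((1028 - 1) / 2) = 513
  Internal nodes: indices 0 to 513
  Count = floor(1029/2) = 514


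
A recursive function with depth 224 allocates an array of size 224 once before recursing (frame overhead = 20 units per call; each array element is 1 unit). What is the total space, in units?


Array allocation: 224 units (allocated once)
Stack frames: 224 deep * 20 per frame = 4480 units
Total = 224 + 4480 = 4704


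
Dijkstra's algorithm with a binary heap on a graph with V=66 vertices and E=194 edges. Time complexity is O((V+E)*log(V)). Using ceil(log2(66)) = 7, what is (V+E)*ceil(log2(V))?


Dijkstra with a binary heap: each vertex is extracted once, each edge may relax once.
Each heap operation costs O(log V).
V + E = 66 + 194 = 260
ceil(log2(66)) = 7 (since 2^6 = 64 < 66 <= 128 = 2^7)
Total heap work = (V+E) * ceil(log2(V)) = 260 * 7 = 1820


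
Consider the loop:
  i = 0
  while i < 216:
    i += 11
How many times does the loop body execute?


Starting at i = 0, each iteration adds 11.
Iterations until i >= 216:
  Iteration 1: i = 0 -> i = 11
  Iteration 2: i = 11 -> i = 22
  Iteration 3: i = 22 -> i = 33
  Iteration 4: i = 33 -> i = 44
  Iteration 5: i = 44 -> i = 55
  Iteration 6: i = 55 -> i = 66
  Iteration 7: i = 66 -> i = 77
  Iteration 8: i = 77 -> i = 88
  ... continuing ...
Total iterations = ceil(216/11) = 20


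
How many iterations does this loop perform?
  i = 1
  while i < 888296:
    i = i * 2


The loop variable doubles each iteration:
i = 1 -> 2 -> 4 -> 8 -> 16 -> 32 -> 64 -> 128 -> 256 -> 512 -> 1024 -> 2048 -> 4096 -> 8192 -> 16384 -> 32768 -> 65536 -> 131072 -> 262144 -> 524288 -> 1048576 (stop, 1048576 >= 888296)
Number of doublings = ceil(log2(888296)) = 20


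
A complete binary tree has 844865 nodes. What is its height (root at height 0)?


In a complete binary tree, level k holds nodes 2^k .. 2^(k+1)-1 (1-indexed).
Height = floor(log2(n)) = floor(log2(844865)) = 19
Check: 2^19 = 524288 <= 844865 < 1048576 = 2^20


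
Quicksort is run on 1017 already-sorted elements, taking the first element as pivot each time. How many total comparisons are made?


Sum of comparisons per partition:
1016 + 1015 + ... + 1 + 0
= 1017 * (1017 - 1) / 2
= 1017 * 1016 / 2
= 516636


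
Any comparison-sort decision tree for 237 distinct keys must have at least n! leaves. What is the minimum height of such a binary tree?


A binary decision tree of height h has at most 2^h leaves and needs at least n! of them, so h >= ceil(log2(n!)).
237! is far too large to multiply out, so use Stirling's series:
  ln(n!) ~ n ln n - n + (1/2) ln(2 pi n) + 1/(12n)  (error below 1/(360 n^3), negligible here)
  ln(237) = 5.4680601
  n ln n = 237 * 5.4680601 = 1295.9302
  (1/2) ln(2 pi * 237) = (1/2) ln(1489.1149) = 3.6530
  1/(12*237) = 0.0004
  ln(237!) ~ 1295.9302 - 237 + 3.6530 + 0.0004 = 1062.5836
Convert to base 2: log2(237!) = 1062.5836 / ln 2 = 1062.5836 / 0.69314718 = 1532.9841
ceil(1532.9841) = 1533


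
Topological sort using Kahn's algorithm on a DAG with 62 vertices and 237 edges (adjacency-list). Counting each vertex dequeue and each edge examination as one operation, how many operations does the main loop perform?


Kahn's algorithm:
  1. Compute in-degrees: O(V + E)
  2. Process queue: each vertex dequeued once (O(V))
     each edge examined once (O(E))
Total = V + E = 62 + 237 = 299


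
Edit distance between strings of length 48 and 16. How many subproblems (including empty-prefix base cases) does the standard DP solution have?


The table includes base cases (empty prefixes).
Rows: (m+1) = 49
Columns: (n+1) = 17
Total = 49 * 17 = 833


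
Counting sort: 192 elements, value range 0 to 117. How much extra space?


n = 192 (output array)
k = 118 (count array for 118 distinct values)
Extra space = 192 + 118 = 310


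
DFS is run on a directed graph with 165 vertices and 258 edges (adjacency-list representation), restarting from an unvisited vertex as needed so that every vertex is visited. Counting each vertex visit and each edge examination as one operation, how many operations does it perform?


A full DFS traversal processes each vertex exactly once (push/pop on stack).
Each directed edge is examined once.
V = 165, E = 258
V + E = 423


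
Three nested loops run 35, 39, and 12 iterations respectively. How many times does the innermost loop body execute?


Loop 1 (outermost): 35 iterations
Loop 2 (middle): 39 iterations per outer
Loop 3 (innermost): 12 iterations per middle
Total = 35 * 39 * 12 = 16380


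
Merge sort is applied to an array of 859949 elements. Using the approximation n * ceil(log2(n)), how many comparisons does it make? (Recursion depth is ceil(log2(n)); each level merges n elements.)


Merge sort divides the array into halves recursively.
Number of levels = ceil(log2(859949)) = 20
At each level, approximately n = 859949 comparisons are needed for merging.
Total comparisons ~ n * ceil(log2(n)) = 859949 * 20 = 17198980


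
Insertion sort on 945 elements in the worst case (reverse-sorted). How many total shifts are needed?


In the worst case (reverse-sorted), each element shifts past all previous:
  Element 1: 1 shifts
  Element 2: 2 shifts
  Element 3: 3 shifts
  Element 4: 4 shifts
  Element 5: 5 shifts
  ...
  Element 944: 944 shifts
Total = 1 + 2 + ... + 944
= 945*(945-1)/2 = 446040


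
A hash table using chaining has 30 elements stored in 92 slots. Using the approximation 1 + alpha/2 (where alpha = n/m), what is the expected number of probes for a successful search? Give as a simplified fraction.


Load factor alpha = n/m = 30/92
Expected probes = 1 + alpha/2 = 1 + 30/(2*92)
= 1 + 30/184
= 184/184 + 30/184
= 214/184
Simplify: 107/92


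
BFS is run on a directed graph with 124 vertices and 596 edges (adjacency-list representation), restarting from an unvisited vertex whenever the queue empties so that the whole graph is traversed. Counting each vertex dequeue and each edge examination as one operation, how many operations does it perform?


A full BFS traversal dequeues each vertex exactly once and examines each directed edge exactly once.
V = 124 (vertex processing cost)
E = 596 (edge examination cost)
Total operations proportional to V + E = 124 + 596 = 720


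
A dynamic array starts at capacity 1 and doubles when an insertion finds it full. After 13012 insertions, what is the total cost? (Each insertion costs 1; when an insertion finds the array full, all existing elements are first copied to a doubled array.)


Insertion cost: 13012 (one per element)
Resizes occur just before inserting elements 2, 3, 5, 9, ...
Elements copied at each resize: 1 + 2 + 4 + 8 + 16 + 32 + 64 + 128 + 256 + 512 + 1024 + 2048 + 4096 + 8192
Sum of copies = 16383 (geometric series: 2^k - 1)
Total = 13012 + 16383 = 29395


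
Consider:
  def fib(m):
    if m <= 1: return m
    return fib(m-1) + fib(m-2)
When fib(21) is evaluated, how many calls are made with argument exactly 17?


Let N(m) = number of times fib(m) is called while evaluating fib(21).
N(21) = 1 (the initial call).
N(20) = 1 (only fib(21) calls it).
For 1 <= m <= 19: fib(m) is called by fib(m+1) and fib(m+2), so
  N(m) = N(m+1) + N(m+2).
fib(0) is called only by fib(2), so N(0) = N(2).
Walk down from m=21:
  N(21)=1, N(20)=1, N(19)=2, N(18)=3, N(17)=5
N(17) = 5


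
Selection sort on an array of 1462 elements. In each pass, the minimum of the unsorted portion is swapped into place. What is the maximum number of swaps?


Selection sort performs one swap per pass:
  Pass 1: find min in positions 0 to 1461, swap with position 0
  Pass 2: find min in positions 1 to 1461, swap with position 1
  Pass 3: find min in positions 2 to 1461, swap with position 2
  Pass 4: find min in positions 3 to 1461, swap with position 3
  Pass 5: find min in positions 4 to 1461, swap with position 4
  ... (1456 more passes)
Total passes (and swaps) = n - 1 = 1462 - 1 = 1461


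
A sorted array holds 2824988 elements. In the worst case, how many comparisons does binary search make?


Halving sequence: 2824988 -> 1412494 -> 706247 -> 353123 -> 176561 -> 88280 -> 44140 -> 22070 -> 11035 -> 5517 -> 2758 -> 1379 -> 689 -> 344 -> 172 -> 86 -> 43 -> 21 -> 10 -> 5 -> 2 -> 1
Number of halvings = 21
Max comparisons = 21 + 1 = 22


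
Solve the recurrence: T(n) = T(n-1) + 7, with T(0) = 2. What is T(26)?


Unrolling the recurrence:
T(26) = T(25) + 7
       = T(24) + 7 + 7
       = T(23) + 7*3
       ...
       = T(0) + 7*26
       = 2 + 182 = 184


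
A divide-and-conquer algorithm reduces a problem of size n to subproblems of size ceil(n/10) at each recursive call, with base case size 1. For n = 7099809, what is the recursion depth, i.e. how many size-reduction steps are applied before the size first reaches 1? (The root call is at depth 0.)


Each step divides the size by 10 (rounding up); after k steps the size is ceil(n/10^k), which equals 1 exactly when 10^k >= n.
So the depth is the smallest k with 10^k >= 7099809, i.e. ceil(log_10(7099809)).
10^6 = 1000000 < 7099809 <= 10000000 = 10^7
Recursion depth = 7


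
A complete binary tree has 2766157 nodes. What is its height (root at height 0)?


In a complete binary tree, level k holds nodes 2^k .. 2^(k+1)-1 (1-indexed).
Height = floor(log2(n)) = floor(log2(2766157)) = 21
Check: 2^21 = 2097152 <= 2766157 < 4194304 = 2^22


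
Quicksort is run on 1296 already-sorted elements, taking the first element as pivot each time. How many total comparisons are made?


Sum of comparisons per partition:
1295 + 1294 + ... + 1 + 0
= 1296 * (1296 - 1) / 2
= 1296 * 1295 / 2
= 839160


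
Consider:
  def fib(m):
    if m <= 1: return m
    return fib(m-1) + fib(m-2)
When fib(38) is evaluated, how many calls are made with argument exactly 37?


Let N(m) = number of times fib(m) is called while evaluating fib(38).
N(38) = 1 (the initial call).
N(37) = 1 (only fib(38) calls it).
For 1 <= m <= 36: fib(m) is called by fib(m+1) and fib(m+2), so
  N(m) = N(m+1) + N(m+2).
fib(0) is called only by fib(2), so N(0) = N(2).
Walk down from m=38:
  N(38)=1, N(37)=1
N(37) = 1


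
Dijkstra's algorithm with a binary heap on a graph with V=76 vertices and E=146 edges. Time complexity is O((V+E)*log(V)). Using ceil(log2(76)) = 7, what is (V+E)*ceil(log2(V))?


Dijkstra with a binary heap: each vertex is extracted once, each edge may relax once.
Each heap operation costs O(log V).
V + E = 76 + 146 = 222
ceil(log2(76)) = 7 (since 2^6 = 64 < 76 <= 128 = 2^7)
Total heap work = (V+E) * ceil(log2(V)) = 222 * 7 = 1554


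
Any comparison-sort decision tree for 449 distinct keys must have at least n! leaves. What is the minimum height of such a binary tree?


A binary decision tree of height h has at most 2^h leaves and needs at least n! of them, so h >= ceil(log2(n!)).
449! is far too large to multiply out, so use Stirling's series:
  ln(n!) ~ n ln n - n + (1/2) ln(2 pi n) + 1/(12n)  (error below 1/(360 n^3), negligible here)
  ln(449) = 6.1070229
  n ln n = 449 * 6.1070229 = 2742.0533
  (1/2) ln(2 pi * 449) = (1/2) ln(2821.1502) = 3.9724
  1/(12*449) = 0.0002
  ln(449!) ~ 2742.0533 - 449 + 3.9724 + 0.0002 = 2297.0259
Convert to base 2: log2(449!) = 2297.0259 / ln 2 = 2297.0259 / 0.69314718 = 3313.9079
ceil(3313.9079) = 3314


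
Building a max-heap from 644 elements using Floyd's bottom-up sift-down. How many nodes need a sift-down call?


In a heap of 644 elements (0-indexed array):
  Last element index: 643
  Parent of last element: floor((643 - 1) / 2) = 321
  Internal nodes: indices 0 to 321
  Count = floor(644/2) = 322


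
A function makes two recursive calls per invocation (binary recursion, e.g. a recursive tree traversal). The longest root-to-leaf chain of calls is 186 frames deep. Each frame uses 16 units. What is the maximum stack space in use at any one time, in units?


Binary recursion: the two calls run one after the other, so only one root-to-leaf chain of frames is on the stack at a time.
Maximum depth (longest chain) = 186 frames
Each frame = 16 units
Max stack space = 186 * 16 = 2976


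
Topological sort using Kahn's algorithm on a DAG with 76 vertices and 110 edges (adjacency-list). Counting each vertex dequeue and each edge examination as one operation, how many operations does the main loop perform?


Kahn's algorithm:
  1. Compute in-degrees: O(V + E)
  2. Process queue: each vertex dequeued once (O(V))
     each edge examined once (O(E))
Total = V + E = 76 + 110 = 186
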